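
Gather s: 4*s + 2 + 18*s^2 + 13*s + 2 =18*s^2 + 17*s + 4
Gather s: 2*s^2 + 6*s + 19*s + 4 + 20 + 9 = 2*s^2 + 25*s + 33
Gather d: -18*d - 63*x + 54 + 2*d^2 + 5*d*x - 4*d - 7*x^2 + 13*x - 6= 2*d^2 + d*(5*x - 22) - 7*x^2 - 50*x + 48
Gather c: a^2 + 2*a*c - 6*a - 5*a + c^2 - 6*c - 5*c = a^2 - 11*a + c^2 + c*(2*a - 11)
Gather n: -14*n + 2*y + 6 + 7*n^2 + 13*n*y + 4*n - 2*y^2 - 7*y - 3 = 7*n^2 + n*(13*y - 10) - 2*y^2 - 5*y + 3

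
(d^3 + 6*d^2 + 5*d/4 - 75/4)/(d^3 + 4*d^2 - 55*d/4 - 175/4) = (2*d - 3)/(2*d - 7)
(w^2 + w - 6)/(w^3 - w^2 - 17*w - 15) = (w - 2)/(w^2 - 4*w - 5)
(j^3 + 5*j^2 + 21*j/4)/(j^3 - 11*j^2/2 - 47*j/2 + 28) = j*(2*j + 3)/(2*(j^2 - 9*j + 8))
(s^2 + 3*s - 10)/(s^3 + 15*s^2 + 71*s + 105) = (s - 2)/(s^2 + 10*s + 21)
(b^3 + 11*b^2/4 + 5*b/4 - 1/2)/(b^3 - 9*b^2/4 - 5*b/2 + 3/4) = (b + 2)/(b - 3)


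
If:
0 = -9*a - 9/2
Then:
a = -1/2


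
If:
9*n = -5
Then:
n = -5/9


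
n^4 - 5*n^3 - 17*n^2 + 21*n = n*(n - 7)*(n - 1)*(n + 3)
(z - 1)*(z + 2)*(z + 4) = z^3 + 5*z^2 + 2*z - 8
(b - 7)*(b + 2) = b^2 - 5*b - 14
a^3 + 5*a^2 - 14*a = a*(a - 2)*(a + 7)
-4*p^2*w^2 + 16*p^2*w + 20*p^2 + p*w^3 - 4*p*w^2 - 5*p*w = (-4*p + w)*(w - 5)*(p*w + p)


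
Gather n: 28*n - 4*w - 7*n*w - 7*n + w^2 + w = n*(21 - 7*w) + w^2 - 3*w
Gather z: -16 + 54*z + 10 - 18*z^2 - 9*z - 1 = -18*z^2 + 45*z - 7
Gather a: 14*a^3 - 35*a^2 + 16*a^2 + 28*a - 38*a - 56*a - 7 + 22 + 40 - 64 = 14*a^3 - 19*a^2 - 66*a - 9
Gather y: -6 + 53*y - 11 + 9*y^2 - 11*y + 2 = 9*y^2 + 42*y - 15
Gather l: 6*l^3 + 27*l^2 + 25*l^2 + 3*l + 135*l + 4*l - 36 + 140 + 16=6*l^3 + 52*l^2 + 142*l + 120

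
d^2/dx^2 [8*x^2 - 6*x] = 16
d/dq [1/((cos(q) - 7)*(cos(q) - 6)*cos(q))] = (3*sin(q) + 42*sin(q)/cos(q)^2 - 26*tan(q))/((cos(q) - 7)^2*(cos(q) - 6)^2)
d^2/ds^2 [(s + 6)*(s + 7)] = 2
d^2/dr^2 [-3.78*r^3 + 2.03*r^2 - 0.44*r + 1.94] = 4.06 - 22.68*r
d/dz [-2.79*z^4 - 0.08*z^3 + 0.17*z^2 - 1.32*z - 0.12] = -11.16*z^3 - 0.24*z^2 + 0.34*z - 1.32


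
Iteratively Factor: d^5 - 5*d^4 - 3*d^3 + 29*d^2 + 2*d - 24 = (d - 4)*(d^4 - d^3 - 7*d^2 + d + 6) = (d - 4)*(d - 3)*(d^3 + 2*d^2 - d - 2) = (d - 4)*(d - 3)*(d + 2)*(d^2 - 1) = (d - 4)*(d - 3)*(d - 1)*(d + 2)*(d + 1)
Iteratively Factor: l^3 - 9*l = (l - 3)*(l^2 + 3*l) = (l - 3)*(l + 3)*(l)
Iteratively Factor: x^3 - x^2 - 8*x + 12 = (x - 2)*(x^2 + x - 6) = (x - 2)^2*(x + 3)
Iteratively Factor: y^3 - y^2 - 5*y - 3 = (y - 3)*(y^2 + 2*y + 1) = (y - 3)*(y + 1)*(y + 1)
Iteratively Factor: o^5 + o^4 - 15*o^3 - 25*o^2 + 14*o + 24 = (o - 1)*(o^4 + 2*o^3 - 13*o^2 - 38*o - 24) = (o - 1)*(o + 2)*(o^3 - 13*o - 12) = (o - 4)*(o - 1)*(o + 2)*(o^2 + 4*o + 3) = (o - 4)*(o - 1)*(o + 1)*(o + 2)*(o + 3)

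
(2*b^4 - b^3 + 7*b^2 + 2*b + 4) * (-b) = -2*b^5 + b^4 - 7*b^3 - 2*b^2 - 4*b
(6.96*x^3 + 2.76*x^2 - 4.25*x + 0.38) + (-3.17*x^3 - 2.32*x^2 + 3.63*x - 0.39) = 3.79*x^3 + 0.44*x^2 - 0.62*x - 0.01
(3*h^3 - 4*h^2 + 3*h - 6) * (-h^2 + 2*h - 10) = -3*h^5 + 10*h^4 - 41*h^3 + 52*h^2 - 42*h + 60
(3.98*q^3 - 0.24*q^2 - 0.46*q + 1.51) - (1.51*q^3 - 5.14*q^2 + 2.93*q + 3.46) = 2.47*q^3 + 4.9*q^2 - 3.39*q - 1.95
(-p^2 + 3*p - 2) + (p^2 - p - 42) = 2*p - 44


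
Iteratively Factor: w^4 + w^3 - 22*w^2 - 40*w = (w - 5)*(w^3 + 6*w^2 + 8*w) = (w - 5)*(w + 2)*(w^2 + 4*w) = (w - 5)*(w + 2)*(w + 4)*(w)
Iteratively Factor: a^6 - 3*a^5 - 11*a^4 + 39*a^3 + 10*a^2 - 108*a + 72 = (a - 1)*(a^5 - 2*a^4 - 13*a^3 + 26*a^2 + 36*a - 72) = (a - 2)*(a - 1)*(a^4 - 13*a^2 + 36) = (a - 2)^2*(a - 1)*(a^3 + 2*a^2 - 9*a - 18) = (a - 3)*(a - 2)^2*(a - 1)*(a^2 + 5*a + 6) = (a - 3)*(a - 2)^2*(a - 1)*(a + 3)*(a + 2)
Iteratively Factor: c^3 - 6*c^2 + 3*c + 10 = (c - 2)*(c^2 - 4*c - 5) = (c - 2)*(c + 1)*(c - 5)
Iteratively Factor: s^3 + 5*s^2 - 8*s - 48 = (s + 4)*(s^2 + s - 12) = (s - 3)*(s + 4)*(s + 4)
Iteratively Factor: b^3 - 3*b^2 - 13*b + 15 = (b + 3)*(b^2 - 6*b + 5) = (b - 5)*(b + 3)*(b - 1)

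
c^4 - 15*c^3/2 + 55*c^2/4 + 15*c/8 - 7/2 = (c - 4)*(c - 7/2)*(c - 1/2)*(c + 1/2)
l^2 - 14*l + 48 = (l - 8)*(l - 6)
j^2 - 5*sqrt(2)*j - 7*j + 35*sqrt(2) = (j - 7)*(j - 5*sqrt(2))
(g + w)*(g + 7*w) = g^2 + 8*g*w + 7*w^2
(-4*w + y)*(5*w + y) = -20*w^2 + w*y + y^2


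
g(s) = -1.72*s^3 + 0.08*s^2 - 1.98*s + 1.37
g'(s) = -5.16*s^2 + 0.16*s - 1.98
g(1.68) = -9.89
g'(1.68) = -16.27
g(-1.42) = 9.27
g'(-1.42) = -12.61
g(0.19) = 0.98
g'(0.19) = -2.14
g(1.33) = -5.17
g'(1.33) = -10.89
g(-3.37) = 74.78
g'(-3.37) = -61.12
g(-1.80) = 15.22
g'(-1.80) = -18.99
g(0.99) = -2.18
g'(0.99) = -6.88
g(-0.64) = 3.12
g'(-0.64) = -4.20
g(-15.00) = 5854.07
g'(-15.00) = -1165.38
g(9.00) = -1263.85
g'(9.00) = -418.50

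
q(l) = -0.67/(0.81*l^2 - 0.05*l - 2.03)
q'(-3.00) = -0.11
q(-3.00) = -0.12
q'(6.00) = 0.01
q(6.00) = -0.02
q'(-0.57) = -0.22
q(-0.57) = 0.39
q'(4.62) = 0.02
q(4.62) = -0.04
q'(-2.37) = -0.37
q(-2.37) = -0.25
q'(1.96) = 2.16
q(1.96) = -0.68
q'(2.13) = 0.96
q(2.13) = -0.44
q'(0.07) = 0.01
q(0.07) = 0.33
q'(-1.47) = -38.32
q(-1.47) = 3.25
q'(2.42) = 0.39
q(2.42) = -0.26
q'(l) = -0.67*(0.05 - 1.62*l)/(0.81*l^2 - 0.05*l - 2.03)^2 = (1.0854*l - 0.0335)/(-0.81*l^2 + 0.05*l + 2.03)^2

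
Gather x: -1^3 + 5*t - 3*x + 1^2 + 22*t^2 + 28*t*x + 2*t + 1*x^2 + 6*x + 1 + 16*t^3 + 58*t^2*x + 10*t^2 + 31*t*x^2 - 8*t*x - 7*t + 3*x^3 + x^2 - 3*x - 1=16*t^3 + 32*t^2 + 3*x^3 + x^2*(31*t + 2) + x*(58*t^2 + 20*t)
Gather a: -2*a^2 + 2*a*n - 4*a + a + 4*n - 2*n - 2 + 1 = -2*a^2 + a*(2*n - 3) + 2*n - 1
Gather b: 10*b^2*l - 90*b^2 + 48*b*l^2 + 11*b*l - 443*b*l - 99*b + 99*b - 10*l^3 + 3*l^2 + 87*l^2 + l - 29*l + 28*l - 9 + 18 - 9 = b^2*(10*l - 90) + b*(48*l^2 - 432*l) - 10*l^3 + 90*l^2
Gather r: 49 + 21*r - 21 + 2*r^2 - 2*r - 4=2*r^2 + 19*r + 24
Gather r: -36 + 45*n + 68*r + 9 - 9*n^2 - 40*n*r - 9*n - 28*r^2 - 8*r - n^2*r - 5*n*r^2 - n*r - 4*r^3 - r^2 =-9*n^2 + 36*n - 4*r^3 + r^2*(-5*n - 29) + r*(-n^2 - 41*n + 60) - 27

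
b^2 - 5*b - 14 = (b - 7)*(b + 2)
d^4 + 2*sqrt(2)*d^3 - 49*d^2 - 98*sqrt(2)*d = d*(d - 7)*(d + 7)*(d + 2*sqrt(2))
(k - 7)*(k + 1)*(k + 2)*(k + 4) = k^4 - 35*k^2 - 90*k - 56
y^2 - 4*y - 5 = (y - 5)*(y + 1)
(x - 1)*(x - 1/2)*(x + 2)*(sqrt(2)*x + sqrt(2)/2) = sqrt(2)*x^4 + sqrt(2)*x^3 - 9*sqrt(2)*x^2/4 - sqrt(2)*x/4 + sqrt(2)/2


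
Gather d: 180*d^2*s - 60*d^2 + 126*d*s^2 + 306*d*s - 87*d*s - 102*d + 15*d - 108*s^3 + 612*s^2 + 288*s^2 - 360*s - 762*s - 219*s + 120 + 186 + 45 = d^2*(180*s - 60) + d*(126*s^2 + 219*s - 87) - 108*s^3 + 900*s^2 - 1341*s + 351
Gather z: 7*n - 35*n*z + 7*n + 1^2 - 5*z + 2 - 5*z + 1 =14*n + z*(-35*n - 10) + 4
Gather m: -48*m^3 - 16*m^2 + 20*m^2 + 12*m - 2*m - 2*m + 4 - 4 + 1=-48*m^3 + 4*m^2 + 8*m + 1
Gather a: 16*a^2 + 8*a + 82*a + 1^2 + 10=16*a^2 + 90*a + 11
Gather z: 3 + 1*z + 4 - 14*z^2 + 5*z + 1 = -14*z^2 + 6*z + 8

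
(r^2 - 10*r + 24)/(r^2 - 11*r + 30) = (r - 4)/(r - 5)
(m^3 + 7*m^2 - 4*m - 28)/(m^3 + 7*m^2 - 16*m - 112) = (m^2 - 4)/(m^2 - 16)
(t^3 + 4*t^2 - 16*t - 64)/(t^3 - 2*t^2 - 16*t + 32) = (t + 4)/(t - 2)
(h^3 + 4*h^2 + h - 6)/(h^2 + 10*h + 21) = (h^2 + h - 2)/(h + 7)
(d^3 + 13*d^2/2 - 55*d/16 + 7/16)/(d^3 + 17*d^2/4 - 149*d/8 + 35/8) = (4*d - 1)/(2*(2*d - 5))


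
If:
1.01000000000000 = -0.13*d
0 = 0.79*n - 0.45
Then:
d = -7.77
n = 0.57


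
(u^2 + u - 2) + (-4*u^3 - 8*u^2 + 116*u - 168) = -4*u^3 - 7*u^2 + 117*u - 170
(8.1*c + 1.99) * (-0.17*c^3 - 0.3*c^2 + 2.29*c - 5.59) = -1.377*c^4 - 2.7683*c^3 + 17.952*c^2 - 40.7219*c - 11.1241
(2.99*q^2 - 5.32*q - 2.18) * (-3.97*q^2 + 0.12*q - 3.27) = -11.8703*q^4 + 21.4792*q^3 - 1.7611*q^2 + 17.1348*q + 7.1286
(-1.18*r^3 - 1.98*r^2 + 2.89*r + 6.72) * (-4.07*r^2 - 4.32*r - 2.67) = 4.8026*r^5 + 13.1562*r^4 - 0.0581000000000014*r^3 - 34.5486*r^2 - 36.7467*r - 17.9424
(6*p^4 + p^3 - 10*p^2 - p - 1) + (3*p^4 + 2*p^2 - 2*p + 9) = 9*p^4 + p^3 - 8*p^2 - 3*p + 8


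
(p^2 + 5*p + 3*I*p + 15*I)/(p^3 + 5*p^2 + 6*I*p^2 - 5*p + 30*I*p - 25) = (p + 3*I)/(p^2 + 6*I*p - 5)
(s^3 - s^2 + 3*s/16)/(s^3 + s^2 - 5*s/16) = (4*s - 3)/(4*s + 5)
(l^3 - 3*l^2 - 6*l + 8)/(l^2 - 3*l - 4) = (l^2 + l - 2)/(l + 1)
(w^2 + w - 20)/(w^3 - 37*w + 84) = (w + 5)/(w^2 + 4*w - 21)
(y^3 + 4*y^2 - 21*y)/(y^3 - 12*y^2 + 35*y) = (y^2 + 4*y - 21)/(y^2 - 12*y + 35)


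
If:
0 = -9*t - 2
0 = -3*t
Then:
No Solution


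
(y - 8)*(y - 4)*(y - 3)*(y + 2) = y^4 - 13*y^3 + 38*y^2 + 40*y - 192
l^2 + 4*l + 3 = (l + 1)*(l + 3)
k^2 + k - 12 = (k - 3)*(k + 4)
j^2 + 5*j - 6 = (j - 1)*(j + 6)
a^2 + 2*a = a*(a + 2)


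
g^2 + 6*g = g*(g + 6)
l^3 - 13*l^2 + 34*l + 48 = (l - 8)*(l - 6)*(l + 1)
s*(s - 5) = s^2 - 5*s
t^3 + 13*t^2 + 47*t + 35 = (t + 1)*(t + 5)*(t + 7)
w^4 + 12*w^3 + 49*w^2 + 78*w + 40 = (w + 1)*(w + 2)*(w + 4)*(w + 5)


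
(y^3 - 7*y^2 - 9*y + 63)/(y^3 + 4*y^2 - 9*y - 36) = (y - 7)/(y + 4)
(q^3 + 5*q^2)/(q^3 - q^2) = (q + 5)/(q - 1)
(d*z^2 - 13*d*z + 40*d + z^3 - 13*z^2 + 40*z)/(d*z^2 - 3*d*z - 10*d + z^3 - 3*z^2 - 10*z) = (z - 8)/(z + 2)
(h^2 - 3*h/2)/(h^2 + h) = (h - 3/2)/(h + 1)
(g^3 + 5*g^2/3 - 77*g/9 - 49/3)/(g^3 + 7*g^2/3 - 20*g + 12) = (9*g^2 + 42*g + 49)/(3*(3*g^2 + 16*g - 12))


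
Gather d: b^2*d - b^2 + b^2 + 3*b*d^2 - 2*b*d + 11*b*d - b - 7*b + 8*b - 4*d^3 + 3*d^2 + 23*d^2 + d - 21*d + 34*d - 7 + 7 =-4*d^3 + d^2*(3*b + 26) + d*(b^2 + 9*b + 14)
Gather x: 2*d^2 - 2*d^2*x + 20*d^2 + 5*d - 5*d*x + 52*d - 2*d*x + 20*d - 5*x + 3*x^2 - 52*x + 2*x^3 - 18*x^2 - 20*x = 22*d^2 + 77*d + 2*x^3 - 15*x^2 + x*(-2*d^2 - 7*d - 77)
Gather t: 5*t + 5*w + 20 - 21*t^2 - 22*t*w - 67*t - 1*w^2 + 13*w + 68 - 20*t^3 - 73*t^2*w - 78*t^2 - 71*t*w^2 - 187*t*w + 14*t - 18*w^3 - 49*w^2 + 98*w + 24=-20*t^3 + t^2*(-73*w - 99) + t*(-71*w^2 - 209*w - 48) - 18*w^3 - 50*w^2 + 116*w + 112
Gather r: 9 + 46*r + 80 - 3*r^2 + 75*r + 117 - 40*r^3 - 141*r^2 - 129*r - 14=-40*r^3 - 144*r^2 - 8*r + 192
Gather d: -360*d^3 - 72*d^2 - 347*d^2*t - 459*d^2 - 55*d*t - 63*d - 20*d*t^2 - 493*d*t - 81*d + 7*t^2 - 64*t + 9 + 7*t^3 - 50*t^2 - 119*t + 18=-360*d^3 + d^2*(-347*t - 531) + d*(-20*t^2 - 548*t - 144) + 7*t^3 - 43*t^2 - 183*t + 27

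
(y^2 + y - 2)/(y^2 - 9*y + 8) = (y + 2)/(y - 8)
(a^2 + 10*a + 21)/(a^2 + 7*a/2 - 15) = 2*(a^2 + 10*a + 21)/(2*a^2 + 7*a - 30)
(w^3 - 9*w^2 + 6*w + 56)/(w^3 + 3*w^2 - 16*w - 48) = (w^2 - 5*w - 14)/(w^2 + 7*w + 12)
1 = 1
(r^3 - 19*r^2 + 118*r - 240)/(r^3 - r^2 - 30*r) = (r^2 - 13*r + 40)/(r*(r + 5))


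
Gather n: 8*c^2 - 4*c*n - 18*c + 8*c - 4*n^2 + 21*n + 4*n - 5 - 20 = 8*c^2 - 10*c - 4*n^2 + n*(25 - 4*c) - 25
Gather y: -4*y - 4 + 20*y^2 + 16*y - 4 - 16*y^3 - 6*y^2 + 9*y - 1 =-16*y^3 + 14*y^2 + 21*y - 9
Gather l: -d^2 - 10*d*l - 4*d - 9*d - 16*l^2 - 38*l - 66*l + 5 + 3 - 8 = -d^2 - 13*d - 16*l^2 + l*(-10*d - 104)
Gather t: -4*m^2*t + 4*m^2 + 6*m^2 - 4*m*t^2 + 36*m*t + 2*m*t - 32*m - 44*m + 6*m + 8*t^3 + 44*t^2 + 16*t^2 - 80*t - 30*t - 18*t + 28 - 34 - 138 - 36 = 10*m^2 - 70*m + 8*t^3 + t^2*(60 - 4*m) + t*(-4*m^2 + 38*m - 128) - 180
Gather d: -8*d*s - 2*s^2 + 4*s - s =-8*d*s - 2*s^2 + 3*s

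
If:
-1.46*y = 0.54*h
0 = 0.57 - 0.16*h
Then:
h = 3.56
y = -1.32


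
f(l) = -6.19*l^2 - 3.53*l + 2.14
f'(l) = -12.38*l - 3.53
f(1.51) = -17.30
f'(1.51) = -22.22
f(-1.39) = -4.91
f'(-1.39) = 13.68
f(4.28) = -126.36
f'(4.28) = -56.52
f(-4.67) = -116.37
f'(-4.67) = 54.28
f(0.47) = -0.89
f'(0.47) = -9.35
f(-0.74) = 1.36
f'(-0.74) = 5.63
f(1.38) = -14.52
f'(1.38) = -20.61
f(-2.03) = -16.20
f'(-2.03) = 21.60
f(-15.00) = -1337.66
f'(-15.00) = 182.17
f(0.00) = 2.14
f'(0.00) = -3.53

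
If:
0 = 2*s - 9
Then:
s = 9/2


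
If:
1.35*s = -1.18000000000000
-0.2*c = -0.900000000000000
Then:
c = 4.50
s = -0.87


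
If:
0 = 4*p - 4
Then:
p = 1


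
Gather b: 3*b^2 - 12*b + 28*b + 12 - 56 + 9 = 3*b^2 + 16*b - 35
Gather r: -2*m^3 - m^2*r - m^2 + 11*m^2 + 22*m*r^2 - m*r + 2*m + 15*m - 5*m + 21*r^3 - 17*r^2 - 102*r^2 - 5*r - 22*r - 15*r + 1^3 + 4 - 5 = -2*m^3 + 10*m^2 + 12*m + 21*r^3 + r^2*(22*m - 119) + r*(-m^2 - m - 42)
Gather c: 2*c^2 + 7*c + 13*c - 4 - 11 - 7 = 2*c^2 + 20*c - 22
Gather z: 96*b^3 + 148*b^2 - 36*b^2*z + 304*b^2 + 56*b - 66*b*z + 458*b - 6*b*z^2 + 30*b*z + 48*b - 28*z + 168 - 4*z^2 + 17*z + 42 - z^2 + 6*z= 96*b^3 + 452*b^2 + 562*b + z^2*(-6*b - 5) + z*(-36*b^2 - 36*b - 5) + 210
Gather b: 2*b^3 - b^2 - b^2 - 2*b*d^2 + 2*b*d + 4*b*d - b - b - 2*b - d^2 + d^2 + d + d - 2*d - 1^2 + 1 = 2*b^3 - 2*b^2 + b*(-2*d^2 + 6*d - 4)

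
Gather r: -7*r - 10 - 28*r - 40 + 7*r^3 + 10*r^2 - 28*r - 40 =7*r^3 + 10*r^2 - 63*r - 90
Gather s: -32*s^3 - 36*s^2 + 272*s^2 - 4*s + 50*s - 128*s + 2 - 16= -32*s^3 + 236*s^2 - 82*s - 14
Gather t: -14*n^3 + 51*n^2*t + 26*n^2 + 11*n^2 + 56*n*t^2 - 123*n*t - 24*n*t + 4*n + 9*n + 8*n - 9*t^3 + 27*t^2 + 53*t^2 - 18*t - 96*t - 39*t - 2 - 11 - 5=-14*n^3 + 37*n^2 + 21*n - 9*t^3 + t^2*(56*n + 80) + t*(51*n^2 - 147*n - 153) - 18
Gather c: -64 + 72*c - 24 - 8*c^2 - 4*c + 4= -8*c^2 + 68*c - 84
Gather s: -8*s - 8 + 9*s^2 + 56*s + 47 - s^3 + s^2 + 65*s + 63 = -s^3 + 10*s^2 + 113*s + 102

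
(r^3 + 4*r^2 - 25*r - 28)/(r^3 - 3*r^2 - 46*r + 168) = (r + 1)/(r - 6)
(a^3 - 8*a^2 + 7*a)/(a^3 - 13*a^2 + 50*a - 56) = a*(a - 1)/(a^2 - 6*a + 8)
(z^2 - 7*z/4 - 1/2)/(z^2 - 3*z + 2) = (z + 1/4)/(z - 1)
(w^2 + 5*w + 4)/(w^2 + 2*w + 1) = (w + 4)/(w + 1)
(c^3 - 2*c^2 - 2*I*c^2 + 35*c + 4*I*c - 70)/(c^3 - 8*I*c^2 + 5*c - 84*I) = (c^2 + c*(-2 + 5*I) - 10*I)/(c^2 - I*c + 12)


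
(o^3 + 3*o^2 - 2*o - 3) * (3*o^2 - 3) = 3*o^5 + 9*o^4 - 9*o^3 - 18*o^2 + 6*o + 9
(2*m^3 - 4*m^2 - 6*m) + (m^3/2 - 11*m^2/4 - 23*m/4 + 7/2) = 5*m^3/2 - 27*m^2/4 - 47*m/4 + 7/2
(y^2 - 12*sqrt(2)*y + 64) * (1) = y^2 - 12*sqrt(2)*y + 64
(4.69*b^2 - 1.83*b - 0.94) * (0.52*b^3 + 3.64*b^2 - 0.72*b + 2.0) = 2.4388*b^5 + 16.12*b^4 - 10.5268*b^3 + 7.276*b^2 - 2.9832*b - 1.88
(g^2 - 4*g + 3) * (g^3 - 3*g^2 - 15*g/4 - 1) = g^5 - 7*g^4 + 45*g^3/4 + 5*g^2 - 29*g/4 - 3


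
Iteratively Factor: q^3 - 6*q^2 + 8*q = (q)*(q^2 - 6*q + 8) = q*(q - 2)*(q - 4)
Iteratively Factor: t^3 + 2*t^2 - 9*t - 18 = (t + 3)*(t^2 - t - 6) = (t - 3)*(t + 3)*(t + 2)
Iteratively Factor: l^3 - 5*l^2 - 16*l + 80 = (l - 5)*(l^2 - 16) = (l - 5)*(l + 4)*(l - 4)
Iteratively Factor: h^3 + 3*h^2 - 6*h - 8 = (h - 2)*(h^2 + 5*h + 4) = (h - 2)*(h + 4)*(h + 1)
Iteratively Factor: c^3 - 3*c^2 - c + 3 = (c + 1)*(c^2 - 4*c + 3) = (c - 3)*(c + 1)*(c - 1)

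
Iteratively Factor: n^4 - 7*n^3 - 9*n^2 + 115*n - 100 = (n - 1)*(n^3 - 6*n^2 - 15*n + 100) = (n - 1)*(n + 4)*(n^2 - 10*n + 25) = (n - 5)*(n - 1)*(n + 4)*(n - 5)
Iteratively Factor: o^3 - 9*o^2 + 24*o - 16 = (o - 4)*(o^2 - 5*o + 4) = (o - 4)^2*(o - 1)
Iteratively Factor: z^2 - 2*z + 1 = (z - 1)*(z - 1)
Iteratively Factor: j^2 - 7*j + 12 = (j - 3)*(j - 4)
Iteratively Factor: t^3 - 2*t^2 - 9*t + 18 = (t - 2)*(t^2 - 9) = (t - 2)*(t + 3)*(t - 3)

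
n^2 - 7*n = n*(n - 7)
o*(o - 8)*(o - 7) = o^3 - 15*o^2 + 56*o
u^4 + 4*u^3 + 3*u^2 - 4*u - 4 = (u - 1)*(u + 1)*(u + 2)^2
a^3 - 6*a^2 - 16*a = a*(a - 8)*(a + 2)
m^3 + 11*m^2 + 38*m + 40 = (m + 2)*(m + 4)*(m + 5)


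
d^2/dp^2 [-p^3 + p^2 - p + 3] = 2 - 6*p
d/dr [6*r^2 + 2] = 12*r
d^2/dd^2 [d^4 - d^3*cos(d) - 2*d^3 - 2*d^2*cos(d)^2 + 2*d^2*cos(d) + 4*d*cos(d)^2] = d^3*cos(d) + 6*d^2*sin(d) - 2*d^2*cos(d) + 4*d^2*cos(2*d) + 12*d^2 - 8*d*sin(d) - 6*d*cos(d) - 8*sqrt(2)*d*cos(2*d + pi/4) - 12*d - 8*sin(2*d) + 4*cos(d) - 2*cos(2*d) - 2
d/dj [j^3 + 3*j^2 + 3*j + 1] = 3*j^2 + 6*j + 3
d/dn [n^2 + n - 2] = 2*n + 1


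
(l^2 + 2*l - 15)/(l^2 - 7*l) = (l^2 + 2*l - 15)/(l*(l - 7))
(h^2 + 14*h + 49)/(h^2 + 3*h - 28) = (h + 7)/(h - 4)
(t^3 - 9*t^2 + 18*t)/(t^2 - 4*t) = (t^2 - 9*t + 18)/(t - 4)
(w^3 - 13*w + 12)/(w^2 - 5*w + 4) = (w^2 + w - 12)/(w - 4)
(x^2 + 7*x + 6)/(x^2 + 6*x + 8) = (x^2 + 7*x + 6)/(x^2 + 6*x + 8)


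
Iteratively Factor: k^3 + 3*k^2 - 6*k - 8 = (k + 4)*(k^2 - k - 2) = (k + 1)*(k + 4)*(k - 2)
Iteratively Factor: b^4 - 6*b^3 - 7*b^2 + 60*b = (b - 4)*(b^3 - 2*b^2 - 15*b) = (b - 4)*(b + 3)*(b^2 - 5*b) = b*(b - 4)*(b + 3)*(b - 5)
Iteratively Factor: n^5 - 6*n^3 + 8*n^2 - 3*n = (n)*(n^4 - 6*n^2 + 8*n - 3) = n*(n - 1)*(n^3 + n^2 - 5*n + 3) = n*(n - 1)^2*(n^2 + 2*n - 3) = n*(n - 1)^3*(n + 3)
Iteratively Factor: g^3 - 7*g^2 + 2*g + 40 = (g - 4)*(g^2 - 3*g - 10) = (g - 5)*(g - 4)*(g + 2)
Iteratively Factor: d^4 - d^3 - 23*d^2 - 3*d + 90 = (d + 3)*(d^3 - 4*d^2 - 11*d + 30) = (d - 5)*(d + 3)*(d^2 + d - 6) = (d - 5)*(d - 2)*(d + 3)*(d + 3)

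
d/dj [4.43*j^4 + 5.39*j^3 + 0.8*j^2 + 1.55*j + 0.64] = 17.72*j^3 + 16.17*j^2 + 1.6*j + 1.55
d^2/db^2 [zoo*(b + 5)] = 0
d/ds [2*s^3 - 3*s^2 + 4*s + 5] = 6*s^2 - 6*s + 4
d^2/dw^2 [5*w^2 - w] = 10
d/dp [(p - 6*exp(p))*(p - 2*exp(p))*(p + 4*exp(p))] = -4*p^2*exp(p) + 3*p^2 - 40*p*exp(2*p) - 8*p*exp(p) + 144*exp(3*p) - 20*exp(2*p)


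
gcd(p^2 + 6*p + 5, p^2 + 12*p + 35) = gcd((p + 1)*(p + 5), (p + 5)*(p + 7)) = p + 5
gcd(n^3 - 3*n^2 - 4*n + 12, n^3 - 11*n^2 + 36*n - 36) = n^2 - 5*n + 6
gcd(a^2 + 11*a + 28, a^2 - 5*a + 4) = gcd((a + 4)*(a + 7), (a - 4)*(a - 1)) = 1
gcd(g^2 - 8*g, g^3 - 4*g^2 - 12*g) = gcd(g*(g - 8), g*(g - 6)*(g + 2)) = g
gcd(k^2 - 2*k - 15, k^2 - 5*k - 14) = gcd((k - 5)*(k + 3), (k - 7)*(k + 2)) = 1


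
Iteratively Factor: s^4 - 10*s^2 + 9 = (s + 1)*(s^3 - s^2 - 9*s + 9) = (s + 1)*(s + 3)*(s^2 - 4*s + 3) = (s - 3)*(s + 1)*(s + 3)*(s - 1)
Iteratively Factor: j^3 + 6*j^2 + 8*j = (j + 2)*(j^2 + 4*j) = (j + 2)*(j + 4)*(j)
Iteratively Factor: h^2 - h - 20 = (h - 5)*(h + 4)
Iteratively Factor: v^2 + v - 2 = (v - 1)*(v + 2)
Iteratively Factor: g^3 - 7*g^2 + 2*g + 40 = (g + 2)*(g^2 - 9*g + 20) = (g - 5)*(g + 2)*(g - 4)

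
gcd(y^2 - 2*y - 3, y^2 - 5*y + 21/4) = 1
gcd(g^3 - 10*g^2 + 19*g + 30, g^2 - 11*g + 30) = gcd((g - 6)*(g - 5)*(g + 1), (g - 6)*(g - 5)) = g^2 - 11*g + 30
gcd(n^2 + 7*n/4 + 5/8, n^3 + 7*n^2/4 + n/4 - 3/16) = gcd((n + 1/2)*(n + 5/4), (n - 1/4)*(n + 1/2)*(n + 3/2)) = n + 1/2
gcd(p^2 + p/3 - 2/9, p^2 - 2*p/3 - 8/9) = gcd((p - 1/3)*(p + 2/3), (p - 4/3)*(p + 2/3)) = p + 2/3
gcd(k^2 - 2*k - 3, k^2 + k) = k + 1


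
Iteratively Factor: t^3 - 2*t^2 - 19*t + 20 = (t - 5)*(t^2 + 3*t - 4) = (t - 5)*(t - 1)*(t + 4)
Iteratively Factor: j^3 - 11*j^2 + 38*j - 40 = (j - 2)*(j^2 - 9*j + 20) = (j - 5)*(j - 2)*(j - 4)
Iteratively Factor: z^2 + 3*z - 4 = (z + 4)*(z - 1)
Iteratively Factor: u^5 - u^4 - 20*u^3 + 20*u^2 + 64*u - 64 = (u + 4)*(u^4 - 5*u^3 + 20*u - 16) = (u - 1)*(u + 4)*(u^3 - 4*u^2 - 4*u + 16) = (u - 2)*(u - 1)*(u + 4)*(u^2 - 2*u - 8) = (u - 4)*(u - 2)*(u - 1)*(u + 4)*(u + 2)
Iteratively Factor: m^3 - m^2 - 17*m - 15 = (m + 3)*(m^2 - 4*m - 5) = (m + 1)*(m + 3)*(m - 5)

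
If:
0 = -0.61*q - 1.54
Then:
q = -2.52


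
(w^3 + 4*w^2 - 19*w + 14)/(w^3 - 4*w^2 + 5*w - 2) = (w + 7)/(w - 1)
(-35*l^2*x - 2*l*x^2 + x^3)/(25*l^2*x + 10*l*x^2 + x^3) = (-7*l + x)/(5*l + x)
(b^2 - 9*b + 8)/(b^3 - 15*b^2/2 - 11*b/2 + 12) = 2/(2*b + 3)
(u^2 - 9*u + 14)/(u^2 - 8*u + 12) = (u - 7)/(u - 6)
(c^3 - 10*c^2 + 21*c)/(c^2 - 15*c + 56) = c*(c - 3)/(c - 8)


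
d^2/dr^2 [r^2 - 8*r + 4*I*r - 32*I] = 2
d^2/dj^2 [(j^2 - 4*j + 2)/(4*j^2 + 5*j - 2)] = 12*(-14*j^3 + 20*j^2 + 4*j + 5)/(64*j^6 + 240*j^5 + 204*j^4 - 115*j^3 - 102*j^2 + 60*j - 8)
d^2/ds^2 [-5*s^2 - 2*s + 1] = -10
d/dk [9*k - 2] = 9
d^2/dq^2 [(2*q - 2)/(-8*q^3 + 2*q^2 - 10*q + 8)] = 2*(-(q - 1)*(12*q^2 - 2*q + 5)^2 + (12*q^2 - 2*q + (q - 1)*(12*q - 1) + 5)*(4*q^3 - q^2 + 5*q - 4))/(4*q^3 - q^2 + 5*q - 4)^3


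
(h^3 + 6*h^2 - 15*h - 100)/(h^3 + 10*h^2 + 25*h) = (h - 4)/h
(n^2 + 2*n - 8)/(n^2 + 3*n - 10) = (n + 4)/(n + 5)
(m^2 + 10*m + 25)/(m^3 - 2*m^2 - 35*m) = (m + 5)/(m*(m - 7))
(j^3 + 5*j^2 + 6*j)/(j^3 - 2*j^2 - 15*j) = (j + 2)/(j - 5)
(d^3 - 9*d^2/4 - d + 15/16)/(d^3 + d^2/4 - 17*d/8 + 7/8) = (8*d^2 - 14*d - 15)/(2*(4*d^2 + 3*d - 7))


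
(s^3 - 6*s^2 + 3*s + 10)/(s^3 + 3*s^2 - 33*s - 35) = (s - 2)/(s + 7)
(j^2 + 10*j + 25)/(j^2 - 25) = (j + 5)/(j - 5)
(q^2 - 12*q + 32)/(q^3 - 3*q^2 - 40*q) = (q - 4)/(q*(q + 5))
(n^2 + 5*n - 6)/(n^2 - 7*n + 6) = (n + 6)/(n - 6)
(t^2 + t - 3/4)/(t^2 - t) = (t^2 + t - 3/4)/(t*(t - 1))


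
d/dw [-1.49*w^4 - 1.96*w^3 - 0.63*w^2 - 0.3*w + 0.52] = -5.96*w^3 - 5.88*w^2 - 1.26*w - 0.3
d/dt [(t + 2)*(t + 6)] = 2*t + 8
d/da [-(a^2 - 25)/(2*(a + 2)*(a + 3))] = (-5*a^2 - 62*a - 125)/(2*(a^4 + 10*a^3 + 37*a^2 + 60*a + 36))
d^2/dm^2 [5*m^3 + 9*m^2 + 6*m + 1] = 30*m + 18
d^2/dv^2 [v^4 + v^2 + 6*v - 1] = 12*v^2 + 2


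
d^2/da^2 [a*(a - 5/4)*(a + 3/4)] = 6*a - 1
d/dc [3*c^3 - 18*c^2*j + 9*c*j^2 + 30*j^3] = 9*c^2 - 36*c*j + 9*j^2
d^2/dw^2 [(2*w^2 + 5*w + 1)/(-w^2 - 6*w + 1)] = 2*(7*w^3 - 9*w^2 - 33*w - 69)/(w^6 + 18*w^5 + 105*w^4 + 180*w^3 - 105*w^2 + 18*w - 1)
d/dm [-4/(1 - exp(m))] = -1/sinh(m/2)^2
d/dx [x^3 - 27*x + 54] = 3*x^2 - 27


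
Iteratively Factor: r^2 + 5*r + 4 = (r + 4)*(r + 1)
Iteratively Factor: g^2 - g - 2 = (g + 1)*(g - 2)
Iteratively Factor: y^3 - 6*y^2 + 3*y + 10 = (y - 2)*(y^2 - 4*y - 5) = (y - 2)*(y + 1)*(y - 5)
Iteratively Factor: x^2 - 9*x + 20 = (x - 4)*(x - 5)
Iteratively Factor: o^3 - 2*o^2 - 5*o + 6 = (o + 2)*(o^2 - 4*o + 3) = (o - 1)*(o + 2)*(o - 3)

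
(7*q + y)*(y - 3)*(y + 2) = 7*q*y^2 - 7*q*y - 42*q + y^3 - y^2 - 6*y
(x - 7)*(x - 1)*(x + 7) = x^3 - x^2 - 49*x + 49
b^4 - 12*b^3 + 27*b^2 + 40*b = b*(b - 8)*(b - 5)*(b + 1)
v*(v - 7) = v^2 - 7*v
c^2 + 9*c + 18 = (c + 3)*(c + 6)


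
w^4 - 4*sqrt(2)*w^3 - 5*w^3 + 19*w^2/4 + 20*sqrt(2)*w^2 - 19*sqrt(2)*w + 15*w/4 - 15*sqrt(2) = (w - 3)*(w - 5/2)*(w + 1/2)*(w - 4*sqrt(2))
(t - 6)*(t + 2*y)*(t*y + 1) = t^3*y + 2*t^2*y^2 - 6*t^2*y + t^2 - 12*t*y^2 + 2*t*y - 6*t - 12*y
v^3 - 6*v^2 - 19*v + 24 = (v - 8)*(v - 1)*(v + 3)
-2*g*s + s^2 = s*(-2*g + s)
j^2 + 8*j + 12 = (j + 2)*(j + 6)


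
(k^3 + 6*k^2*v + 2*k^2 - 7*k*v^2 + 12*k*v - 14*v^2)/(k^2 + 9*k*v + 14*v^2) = (k^2 - k*v + 2*k - 2*v)/(k + 2*v)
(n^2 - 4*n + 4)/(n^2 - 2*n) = (n - 2)/n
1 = 1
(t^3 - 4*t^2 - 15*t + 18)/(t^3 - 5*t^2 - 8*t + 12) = (t + 3)/(t + 2)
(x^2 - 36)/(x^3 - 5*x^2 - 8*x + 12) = (x + 6)/(x^2 + x - 2)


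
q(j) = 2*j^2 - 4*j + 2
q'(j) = 4*j - 4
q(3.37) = 11.23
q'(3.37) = 9.48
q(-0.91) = 7.30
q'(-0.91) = -7.64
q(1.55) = 0.60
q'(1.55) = 2.20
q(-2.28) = 21.52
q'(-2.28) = -13.12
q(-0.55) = 4.80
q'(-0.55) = -6.20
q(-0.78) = 6.34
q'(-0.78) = -7.12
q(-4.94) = 70.57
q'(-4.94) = -23.76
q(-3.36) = 38.02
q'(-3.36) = -17.44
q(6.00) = 50.00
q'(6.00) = 20.00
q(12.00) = 242.00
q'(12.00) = 44.00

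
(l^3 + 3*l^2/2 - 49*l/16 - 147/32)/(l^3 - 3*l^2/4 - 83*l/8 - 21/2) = (l - 7/4)/(l - 4)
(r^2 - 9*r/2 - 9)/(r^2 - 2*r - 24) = (r + 3/2)/(r + 4)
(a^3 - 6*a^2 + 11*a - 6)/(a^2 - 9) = (a^2 - 3*a + 2)/(a + 3)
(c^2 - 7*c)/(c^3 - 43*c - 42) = c/(c^2 + 7*c + 6)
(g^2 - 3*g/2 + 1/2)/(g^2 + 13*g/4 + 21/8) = 4*(2*g^2 - 3*g + 1)/(8*g^2 + 26*g + 21)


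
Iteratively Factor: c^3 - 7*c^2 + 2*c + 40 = (c - 4)*(c^2 - 3*c - 10) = (c - 4)*(c + 2)*(c - 5)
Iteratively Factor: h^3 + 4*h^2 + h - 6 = (h + 2)*(h^2 + 2*h - 3) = (h + 2)*(h + 3)*(h - 1)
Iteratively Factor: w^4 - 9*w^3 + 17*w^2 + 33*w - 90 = (w - 3)*(w^3 - 6*w^2 - w + 30) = (w - 3)*(w + 2)*(w^2 - 8*w + 15) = (w - 3)^2*(w + 2)*(w - 5)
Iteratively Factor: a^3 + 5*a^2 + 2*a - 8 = (a + 2)*(a^2 + 3*a - 4) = (a + 2)*(a + 4)*(a - 1)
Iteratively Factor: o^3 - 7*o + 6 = (o + 3)*(o^2 - 3*o + 2) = (o - 1)*(o + 3)*(o - 2)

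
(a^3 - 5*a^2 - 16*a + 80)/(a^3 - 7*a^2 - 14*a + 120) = (a - 4)/(a - 6)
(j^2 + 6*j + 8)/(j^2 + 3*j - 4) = (j + 2)/(j - 1)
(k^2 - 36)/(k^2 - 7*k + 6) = (k + 6)/(k - 1)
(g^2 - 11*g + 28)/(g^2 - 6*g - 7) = (g - 4)/(g + 1)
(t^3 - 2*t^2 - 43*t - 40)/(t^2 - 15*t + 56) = (t^2 + 6*t + 5)/(t - 7)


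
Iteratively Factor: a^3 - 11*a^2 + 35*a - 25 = (a - 1)*(a^2 - 10*a + 25) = (a - 5)*(a - 1)*(a - 5)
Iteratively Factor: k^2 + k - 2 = (k - 1)*(k + 2)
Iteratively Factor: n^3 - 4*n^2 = (n)*(n^2 - 4*n) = n*(n - 4)*(n)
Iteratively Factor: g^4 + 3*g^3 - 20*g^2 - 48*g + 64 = (g + 4)*(g^3 - g^2 - 16*g + 16) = (g - 1)*(g + 4)*(g^2 - 16) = (g - 4)*(g - 1)*(g + 4)*(g + 4)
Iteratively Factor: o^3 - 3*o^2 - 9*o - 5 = (o + 1)*(o^2 - 4*o - 5) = (o + 1)^2*(o - 5)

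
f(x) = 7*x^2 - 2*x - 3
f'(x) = 14*x - 2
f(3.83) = 92.02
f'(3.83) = 51.62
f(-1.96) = 27.81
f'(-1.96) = -29.44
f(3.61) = 81.00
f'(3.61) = 48.54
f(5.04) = 164.73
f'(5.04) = 68.56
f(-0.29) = -1.83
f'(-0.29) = -6.06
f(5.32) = 184.48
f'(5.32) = 72.48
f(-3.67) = 98.62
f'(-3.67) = -53.38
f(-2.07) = 31.13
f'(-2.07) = -30.98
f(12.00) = 981.00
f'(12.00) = 166.00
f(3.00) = 54.00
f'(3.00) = 40.00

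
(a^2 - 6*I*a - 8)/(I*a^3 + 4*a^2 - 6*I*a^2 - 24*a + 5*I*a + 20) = (-I*a - 2)/(a^2 - 6*a + 5)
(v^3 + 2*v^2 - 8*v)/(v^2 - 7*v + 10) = v*(v + 4)/(v - 5)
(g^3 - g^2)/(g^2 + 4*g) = g*(g - 1)/(g + 4)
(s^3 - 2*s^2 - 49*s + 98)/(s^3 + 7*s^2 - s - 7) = (s^2 - 9*s + 14)/(s^2 - 1)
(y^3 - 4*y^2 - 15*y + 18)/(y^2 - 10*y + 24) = (y^2 + 2*y - 3)/(y - 4)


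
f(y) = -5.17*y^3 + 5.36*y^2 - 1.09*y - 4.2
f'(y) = -15.51*y^2 + 10.72*y - 1.09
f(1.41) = -9.57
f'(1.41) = -16.81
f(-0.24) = -3.56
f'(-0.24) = -4.56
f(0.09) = -4.26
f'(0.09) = -0.25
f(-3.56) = 300.87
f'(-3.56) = -235.82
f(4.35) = -333.07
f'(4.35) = -247.95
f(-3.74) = 345.31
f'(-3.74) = -258.13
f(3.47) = -159.46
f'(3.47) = -150.65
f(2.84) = -82.49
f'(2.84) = -95.74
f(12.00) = -8179.20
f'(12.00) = -2105.89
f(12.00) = -8179.20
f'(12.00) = -2105.89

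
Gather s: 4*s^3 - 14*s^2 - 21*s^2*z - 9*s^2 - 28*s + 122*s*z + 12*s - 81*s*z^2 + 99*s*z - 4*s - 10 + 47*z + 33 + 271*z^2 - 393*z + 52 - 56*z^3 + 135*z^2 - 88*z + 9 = 4*s^3 + s^2*(-21*z - 23) + s*(-81*z^2 + 221*z - 20) - 56*z^3 + 406*z^2 - 434*z + 84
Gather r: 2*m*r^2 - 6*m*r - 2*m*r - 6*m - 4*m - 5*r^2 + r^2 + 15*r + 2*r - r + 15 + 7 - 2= -10*m + r^2*(2*m - 4) + r*(16 - 8*m) + 20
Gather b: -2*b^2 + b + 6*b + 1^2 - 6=-2*b^2 + 7*b - 5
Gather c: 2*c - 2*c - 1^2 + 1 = 0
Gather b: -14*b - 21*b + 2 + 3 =5 - 35*b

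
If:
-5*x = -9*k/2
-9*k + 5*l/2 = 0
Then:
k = 10*x/9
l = 4*x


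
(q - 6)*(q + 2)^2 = q^3 - 2*q^2 - 20*q - 24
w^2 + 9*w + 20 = (w + 4)*(w + 5)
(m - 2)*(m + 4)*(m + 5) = m^3 + 7*m^2 + 2*m - 40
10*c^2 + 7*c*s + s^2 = (2*c + s)*(5*c + s)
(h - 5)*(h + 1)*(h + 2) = h^3 - 2*h^2 - 13*h - 10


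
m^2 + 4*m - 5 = (m - 1)*(m + 5)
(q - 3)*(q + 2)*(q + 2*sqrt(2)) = q^3 - q^2 + 2*sqrt(2)*q^2 - 6*q - 2*sqrt(2)*q - 12*sqrt(2)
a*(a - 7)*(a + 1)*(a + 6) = a^4 - 43*a^2 - 42*a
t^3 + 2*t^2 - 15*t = t*(t - 3)*(t + 5)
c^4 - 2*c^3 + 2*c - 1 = (c - 1)^3*(c + 1)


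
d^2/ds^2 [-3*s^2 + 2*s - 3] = -6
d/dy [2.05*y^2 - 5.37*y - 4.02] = 4.1*y - 5.37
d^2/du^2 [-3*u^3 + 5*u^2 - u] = 10 - 18*u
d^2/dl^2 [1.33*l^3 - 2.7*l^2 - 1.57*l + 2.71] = 7.98*l - 5.4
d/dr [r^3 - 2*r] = 3*r^2 - 2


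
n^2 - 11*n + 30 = (n - 6)*(n - 5)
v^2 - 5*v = v*(v - 5)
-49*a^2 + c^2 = (-7*a + c)*(7*a + c)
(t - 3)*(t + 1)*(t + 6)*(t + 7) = t^4 + 11*t^3 + 13*t^2 - 123*t - 126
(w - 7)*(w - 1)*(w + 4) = w^3 - 4*w^2 - 25*w + 28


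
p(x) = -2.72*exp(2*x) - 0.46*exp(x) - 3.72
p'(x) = -5.44*exp(2*x) - 0.46*exp(x)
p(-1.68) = -3.90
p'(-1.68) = -0.27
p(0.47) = -11.42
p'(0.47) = -14.66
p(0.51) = -12.03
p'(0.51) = -15.85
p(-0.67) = -4.67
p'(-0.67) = -1.66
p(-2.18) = -3.81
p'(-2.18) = -0.12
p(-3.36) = -3.74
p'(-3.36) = -0.02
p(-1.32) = -4.04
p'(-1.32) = -0.51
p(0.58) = -13.22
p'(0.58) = -18.17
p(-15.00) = -3.72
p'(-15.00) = 0.00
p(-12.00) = -3.72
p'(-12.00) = 0.00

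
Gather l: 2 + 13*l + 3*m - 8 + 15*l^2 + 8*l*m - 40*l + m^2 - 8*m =15*l^2 + l*(8*m - 27) + m^2 - 5*m - 6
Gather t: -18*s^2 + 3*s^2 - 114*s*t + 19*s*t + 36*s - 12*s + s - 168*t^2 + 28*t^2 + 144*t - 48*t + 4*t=-15*s^2 + 25*s - 140*t^2 + t*(100 - 95*s)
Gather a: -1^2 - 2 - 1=-4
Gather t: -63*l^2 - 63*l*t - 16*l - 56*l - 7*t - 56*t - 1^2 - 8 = -63*l^2 - 72*l + t*(-63*l - 63) - 9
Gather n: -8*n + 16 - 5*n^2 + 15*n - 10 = -5*n^2 + 7*n + 6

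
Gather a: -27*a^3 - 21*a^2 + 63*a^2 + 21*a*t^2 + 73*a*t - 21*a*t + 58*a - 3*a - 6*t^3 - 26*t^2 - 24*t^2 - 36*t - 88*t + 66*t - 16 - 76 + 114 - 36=-27*a^3 + 42*a^2 + a*(21*t^2 + 52*t + 55) - 6*t^3 - 50*t^2 - 58*t - 14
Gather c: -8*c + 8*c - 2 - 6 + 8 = 0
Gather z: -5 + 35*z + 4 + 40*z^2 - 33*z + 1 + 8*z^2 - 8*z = 48*z^2 - 6*z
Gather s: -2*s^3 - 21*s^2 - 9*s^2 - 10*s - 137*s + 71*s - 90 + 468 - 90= -2*s^3 - 30*s^2 - 76*s + 288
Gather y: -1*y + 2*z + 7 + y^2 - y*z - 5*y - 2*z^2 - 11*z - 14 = y^2 + y*(-z - 6) - 2*z^2 - 9*z - 7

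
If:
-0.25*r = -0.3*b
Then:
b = 0.833333333333333*r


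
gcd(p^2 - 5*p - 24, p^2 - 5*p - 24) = p^2 - 5*p - 24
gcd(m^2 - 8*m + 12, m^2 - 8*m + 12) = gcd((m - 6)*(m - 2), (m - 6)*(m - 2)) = m^2 - 8*m + 12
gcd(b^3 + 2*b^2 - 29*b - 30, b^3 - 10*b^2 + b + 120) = b - 5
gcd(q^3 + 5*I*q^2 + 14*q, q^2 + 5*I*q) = q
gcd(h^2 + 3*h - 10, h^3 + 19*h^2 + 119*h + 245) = h + 5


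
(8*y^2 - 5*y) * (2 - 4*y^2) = -32*y^4 + 20*y^3 + 16*y^2 - 10*y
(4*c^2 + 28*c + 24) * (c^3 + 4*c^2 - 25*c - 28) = 4*c^5 + 44*c^4 + 36*c^3 - 716*c^2 - 1384*c - 672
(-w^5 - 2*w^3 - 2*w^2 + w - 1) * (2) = -2*w^5 - 4*w^3 - 4*w^2 + 2*w - 2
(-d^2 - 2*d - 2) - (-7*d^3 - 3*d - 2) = 7*d^3 - d^2 + d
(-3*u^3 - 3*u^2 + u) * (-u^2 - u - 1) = 3*u^5 + 6*u^4 + 5*u^3 + 2*u^2 - u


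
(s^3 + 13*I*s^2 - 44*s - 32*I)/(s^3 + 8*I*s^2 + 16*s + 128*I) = (s + I)/(s - 4*I)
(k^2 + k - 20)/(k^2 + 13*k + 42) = (k^2 + k - 20)/(k^2 + 13*k + 42)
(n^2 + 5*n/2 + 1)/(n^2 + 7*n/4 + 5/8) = 4*(n + 2)/(4*n + 5)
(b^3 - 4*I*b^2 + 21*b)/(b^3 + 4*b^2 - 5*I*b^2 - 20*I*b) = (b^2 - 4*I*b + 21)/(b^2 + b*(4 - 5*I) - 20*I)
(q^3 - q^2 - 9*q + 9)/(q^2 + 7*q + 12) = (q^2 - 4*q + 3)/(q + 4)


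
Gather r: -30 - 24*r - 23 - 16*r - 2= -40*r - 55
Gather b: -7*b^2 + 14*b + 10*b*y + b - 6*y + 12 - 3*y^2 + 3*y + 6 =-7*b^2 + b*(10*y + 15) - 3*y^2 - 3*y + 18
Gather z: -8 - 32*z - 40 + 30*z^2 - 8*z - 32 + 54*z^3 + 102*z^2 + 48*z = 54*z^3 + 132*z^2 + 8*z - 80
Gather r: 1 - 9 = -8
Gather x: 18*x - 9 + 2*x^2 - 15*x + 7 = 2*x^2 + 3*x - 2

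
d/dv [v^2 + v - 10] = 2*v + 1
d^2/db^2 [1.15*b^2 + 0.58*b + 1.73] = 2.30000000000000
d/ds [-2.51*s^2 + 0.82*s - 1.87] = 0.82 - 5.02*s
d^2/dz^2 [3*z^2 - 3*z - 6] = 6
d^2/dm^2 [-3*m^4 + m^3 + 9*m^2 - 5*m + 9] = -36*m^2 + 6*m + 18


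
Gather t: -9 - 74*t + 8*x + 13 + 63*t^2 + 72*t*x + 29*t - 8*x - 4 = 63*t^2 + t*(72*x - 45)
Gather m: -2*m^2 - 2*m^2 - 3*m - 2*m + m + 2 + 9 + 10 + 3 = -4*m^2 - 4*m + 24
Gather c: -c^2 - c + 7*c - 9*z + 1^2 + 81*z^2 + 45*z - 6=-c^2 + 6*c + 81*z^2 + 36*z - 5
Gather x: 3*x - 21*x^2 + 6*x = -21*x^2 + 9*x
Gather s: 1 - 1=0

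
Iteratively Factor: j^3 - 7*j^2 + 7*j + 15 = (j + 1)*(j^2 - 8*j + 15) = (j - 3)*(j + 1)*(j - 5)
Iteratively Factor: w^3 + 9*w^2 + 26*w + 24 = (w + 2)*(w^2 + 7*w + 12) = (w + 2)*(w + 3)*(w + 4)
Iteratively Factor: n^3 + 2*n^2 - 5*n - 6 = (n - 2)*(n^2 + 4*n + 3) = (n - 2)*(n + 3)*(n + 1)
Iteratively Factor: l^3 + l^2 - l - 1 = (l - 1)*(l^2 + 2*l + 1) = (l - 1)*(l + 1)*(l + 1)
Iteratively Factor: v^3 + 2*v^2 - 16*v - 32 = (v + 2)*(v^2 - 16) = (v - 4)*(v + 2)*(v + 4)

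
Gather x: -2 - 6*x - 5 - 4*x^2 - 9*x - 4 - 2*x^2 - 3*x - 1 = -6*x^2 - 18*x - 12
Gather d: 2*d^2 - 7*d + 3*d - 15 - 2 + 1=2*d^2 - 4*d - 16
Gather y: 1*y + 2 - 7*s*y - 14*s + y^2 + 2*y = -14*s + y^2 + y*(3 - 7*s) + 2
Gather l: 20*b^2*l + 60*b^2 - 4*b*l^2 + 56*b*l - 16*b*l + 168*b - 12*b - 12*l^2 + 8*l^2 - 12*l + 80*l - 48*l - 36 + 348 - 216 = 60*b^2 + 156*b + l^2*(-4*b - 4) + l*(20*b^2 + 40*b + 20) + 96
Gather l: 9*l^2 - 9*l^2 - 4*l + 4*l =0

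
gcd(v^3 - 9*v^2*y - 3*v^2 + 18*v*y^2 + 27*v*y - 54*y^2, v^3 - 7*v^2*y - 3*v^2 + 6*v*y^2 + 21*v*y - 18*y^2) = -v^2 + 6*v*y + 3*v - 18*y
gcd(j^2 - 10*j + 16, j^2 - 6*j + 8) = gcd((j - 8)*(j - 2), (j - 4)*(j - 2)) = j - 2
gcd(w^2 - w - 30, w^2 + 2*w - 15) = w + 5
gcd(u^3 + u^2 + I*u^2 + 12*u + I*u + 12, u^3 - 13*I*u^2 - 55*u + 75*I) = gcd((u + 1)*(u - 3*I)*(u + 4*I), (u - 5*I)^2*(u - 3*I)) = u - 3*I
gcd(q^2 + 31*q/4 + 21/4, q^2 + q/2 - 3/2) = 1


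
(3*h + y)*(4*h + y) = 12*h^2 + 7*h*y + y^2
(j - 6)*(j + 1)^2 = j^3 - 4*j^2 - 11*j - 6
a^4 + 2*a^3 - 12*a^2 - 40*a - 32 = (a - 4)*(a + 2)^3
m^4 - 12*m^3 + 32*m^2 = m^2*(m - 8)*(m - 4)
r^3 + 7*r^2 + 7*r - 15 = (r - 1)*(r + 3)*(r + 5)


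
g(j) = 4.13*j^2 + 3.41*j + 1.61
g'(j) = 8.26*j + 3.41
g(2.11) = 27.19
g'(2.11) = 20.84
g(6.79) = 215.17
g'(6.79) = 59.50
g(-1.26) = 3.87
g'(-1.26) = -7.00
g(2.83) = 44.34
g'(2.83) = 26.79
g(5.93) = 167.06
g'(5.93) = 52.39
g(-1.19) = 3.40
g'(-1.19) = -6.42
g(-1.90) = 10.04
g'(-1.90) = -12.28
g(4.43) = 97.77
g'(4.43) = 40.00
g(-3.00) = 28.55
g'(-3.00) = -21.37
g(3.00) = 49.01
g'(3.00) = 28.19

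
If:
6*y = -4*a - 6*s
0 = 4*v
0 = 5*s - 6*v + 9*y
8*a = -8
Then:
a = -1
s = 3/2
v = 0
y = -5/6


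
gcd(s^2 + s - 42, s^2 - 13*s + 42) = s - 6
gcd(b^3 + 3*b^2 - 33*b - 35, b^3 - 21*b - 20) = b^2 - 4*b - 5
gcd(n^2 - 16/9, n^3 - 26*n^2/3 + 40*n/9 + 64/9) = n - 4/3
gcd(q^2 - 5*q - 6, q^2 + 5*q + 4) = q + 1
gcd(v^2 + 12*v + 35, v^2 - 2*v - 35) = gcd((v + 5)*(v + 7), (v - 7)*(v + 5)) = v + 5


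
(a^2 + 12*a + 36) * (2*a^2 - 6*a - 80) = 2*a^4 + 18*a^3 - 80*a^2 - 1176*a - 2880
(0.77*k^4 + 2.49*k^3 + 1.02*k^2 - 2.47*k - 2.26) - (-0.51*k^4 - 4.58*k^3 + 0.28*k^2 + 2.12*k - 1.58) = 1.28*k^4 + 7.07*k^3 + 0.74*k^2 - 4.59*k - 0.68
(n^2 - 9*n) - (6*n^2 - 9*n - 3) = 3 - 5*n^2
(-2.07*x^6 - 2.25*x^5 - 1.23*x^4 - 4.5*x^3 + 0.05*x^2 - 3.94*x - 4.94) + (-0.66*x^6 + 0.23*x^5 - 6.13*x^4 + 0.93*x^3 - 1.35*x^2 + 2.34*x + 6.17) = -2.73*x^6 - 2.02*x^5 - 7.36*x^4 - 3.57*x^3 - 1.3*x^2 - 1.6*x + 1.23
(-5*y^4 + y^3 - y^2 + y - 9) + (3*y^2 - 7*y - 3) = -5*y^4 + y^3 + 2*y^2 - 6*y - 12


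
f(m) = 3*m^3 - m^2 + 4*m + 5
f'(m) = 9*m^2 - 2*m + 4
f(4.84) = 341.07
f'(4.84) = 205.15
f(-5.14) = -449.37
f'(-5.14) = 252.06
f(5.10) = 397.34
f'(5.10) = 227.89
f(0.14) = 5.55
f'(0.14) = 3.90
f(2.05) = 34.84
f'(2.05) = 37.72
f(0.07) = 5.28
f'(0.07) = 3.90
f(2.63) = 63.18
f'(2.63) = 60.99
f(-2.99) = -96.09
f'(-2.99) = 90.44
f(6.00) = 641.00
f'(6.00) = 316.00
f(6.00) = 641.00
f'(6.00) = 316.00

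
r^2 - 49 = (r - 7)*(r + 7)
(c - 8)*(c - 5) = c^2 - 13*c + 40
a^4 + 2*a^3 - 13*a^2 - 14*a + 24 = (a - 3)*(a - 1)*(a + 2)*(a + 4)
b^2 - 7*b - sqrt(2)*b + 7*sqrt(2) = (b - 7)*(b - sqrt(2))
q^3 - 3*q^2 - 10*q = q*(q - 5)*(q + 2)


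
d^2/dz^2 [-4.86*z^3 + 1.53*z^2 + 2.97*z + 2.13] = 3.06 - 29.16*z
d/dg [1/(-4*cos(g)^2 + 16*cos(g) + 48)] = (2 - cos(g))*sin(g)/(2*(sin(g)^2 + 4*cos(g) + 11)^2)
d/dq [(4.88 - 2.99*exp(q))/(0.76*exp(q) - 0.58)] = -1.9746*exp(q)/(0.76*exp(q) - 0.58)^2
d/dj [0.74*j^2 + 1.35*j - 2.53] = 1.48*j + 1.35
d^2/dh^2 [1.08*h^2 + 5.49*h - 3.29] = 2.16000000000000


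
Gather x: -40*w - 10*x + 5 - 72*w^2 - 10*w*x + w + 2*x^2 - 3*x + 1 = -72*w^2 - 39*w + 2*x^2 + x*(-10*w - 13) + 6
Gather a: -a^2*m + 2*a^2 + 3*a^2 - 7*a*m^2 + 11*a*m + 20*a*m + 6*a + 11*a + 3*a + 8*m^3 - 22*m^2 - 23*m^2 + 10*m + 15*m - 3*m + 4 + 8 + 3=a^2*(5 - m) + a*(-7*m^2 + 31*m + 20) + 8*m^3 - 45*m^2 + 22*m + 15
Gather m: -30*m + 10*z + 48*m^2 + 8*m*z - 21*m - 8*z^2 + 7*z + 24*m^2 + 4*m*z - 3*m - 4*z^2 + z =72*m^2 + m*(12*z - 54) - 12*z^2 + 18*z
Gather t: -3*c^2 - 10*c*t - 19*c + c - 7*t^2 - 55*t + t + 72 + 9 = -3*c^2 - 18*c - 7*t^2 + t*(-10*c - 54) + 81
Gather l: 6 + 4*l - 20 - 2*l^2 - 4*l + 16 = 2 - 2*l^2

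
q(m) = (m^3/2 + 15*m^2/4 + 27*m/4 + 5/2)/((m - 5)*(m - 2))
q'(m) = (3*m^2/2 + 15*m/2 + 27/4)/((m - 5)*(m - 2)) - (m^3/2 + 15*m^2/4 + 27*m/4 + 5/2)/((m - 5)*(m - 2)^2) - (m^3/2 + 15*m^2/4 + 27*m/4 + 5/2)/((m - 5)^2*(m - 2))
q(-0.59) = -0.02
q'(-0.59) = 0.19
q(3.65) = -45.53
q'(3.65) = -30.42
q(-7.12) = -0.33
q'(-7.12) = 0.20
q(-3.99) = 0.07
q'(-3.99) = 0.03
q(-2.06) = 0.00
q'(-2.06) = -0.08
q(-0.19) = 0.12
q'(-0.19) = 0.55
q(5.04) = 1610.10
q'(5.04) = -40102.40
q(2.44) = -43.11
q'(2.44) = 50.97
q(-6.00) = -0.12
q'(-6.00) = 0.15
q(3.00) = -35.00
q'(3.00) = -3.88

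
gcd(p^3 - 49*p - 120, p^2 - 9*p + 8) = p - 8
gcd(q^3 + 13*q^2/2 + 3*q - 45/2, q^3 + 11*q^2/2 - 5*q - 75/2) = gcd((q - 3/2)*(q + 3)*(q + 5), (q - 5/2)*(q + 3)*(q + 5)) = q^2 + 8*q + 15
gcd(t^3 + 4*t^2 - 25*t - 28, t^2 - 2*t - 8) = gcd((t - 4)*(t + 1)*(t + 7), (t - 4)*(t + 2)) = t - 4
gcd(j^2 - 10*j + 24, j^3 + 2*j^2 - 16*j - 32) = j - 4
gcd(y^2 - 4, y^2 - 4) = y^2 - 4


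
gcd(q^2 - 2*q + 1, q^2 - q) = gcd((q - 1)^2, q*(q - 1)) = q - 1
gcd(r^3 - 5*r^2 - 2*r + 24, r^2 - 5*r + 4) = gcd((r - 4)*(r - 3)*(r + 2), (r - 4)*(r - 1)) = r - 4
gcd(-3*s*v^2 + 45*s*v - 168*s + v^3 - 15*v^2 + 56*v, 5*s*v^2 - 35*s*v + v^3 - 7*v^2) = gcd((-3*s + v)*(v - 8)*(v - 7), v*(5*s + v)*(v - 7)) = v - 7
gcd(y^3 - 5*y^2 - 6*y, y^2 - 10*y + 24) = y - 6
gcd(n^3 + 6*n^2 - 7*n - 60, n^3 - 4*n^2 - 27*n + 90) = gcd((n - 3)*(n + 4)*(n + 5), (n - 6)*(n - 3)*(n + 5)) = n^2 + 2*n - 15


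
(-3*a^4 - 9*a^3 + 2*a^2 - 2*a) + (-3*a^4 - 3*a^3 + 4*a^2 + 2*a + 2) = -6*a^4 - 12*a^3 + 6*a^2 + 2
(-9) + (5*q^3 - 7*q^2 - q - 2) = 5*q^3 - 7*q^2 - q - 11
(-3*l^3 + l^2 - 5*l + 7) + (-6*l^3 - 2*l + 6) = -9*l^3 + l^2 - 7*l + 13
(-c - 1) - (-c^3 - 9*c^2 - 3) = c^3 + 9*c^2 - c + 2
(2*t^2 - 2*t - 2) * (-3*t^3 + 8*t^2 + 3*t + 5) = -6*t^5 + 22*t^4 - 4*t^3 - 12*t^2 - 16*t - 10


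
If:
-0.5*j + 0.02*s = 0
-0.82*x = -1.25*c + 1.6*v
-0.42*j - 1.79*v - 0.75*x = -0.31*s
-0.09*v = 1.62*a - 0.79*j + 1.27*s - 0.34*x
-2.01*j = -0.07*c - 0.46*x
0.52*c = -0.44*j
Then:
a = 0.00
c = 0.00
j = 0.00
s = 0.00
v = 0.00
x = 0.00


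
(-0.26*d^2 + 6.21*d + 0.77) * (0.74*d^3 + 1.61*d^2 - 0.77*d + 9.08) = -0.1924*d^5 + 4.1768*d^4 + 10.7681*d^3 - 5.9028*d^2 + 55.7939*d + 6.9916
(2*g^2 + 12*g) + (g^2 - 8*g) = 3*g^2 + 4*g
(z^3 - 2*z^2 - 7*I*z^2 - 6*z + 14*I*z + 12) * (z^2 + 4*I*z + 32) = z^5 - 2*z^4 - 3*I*z^4 + 54*z^3 + 6*I*z^3 - 108*z^2 - 248*I*z^2 - 192*z + 496*I*z + 384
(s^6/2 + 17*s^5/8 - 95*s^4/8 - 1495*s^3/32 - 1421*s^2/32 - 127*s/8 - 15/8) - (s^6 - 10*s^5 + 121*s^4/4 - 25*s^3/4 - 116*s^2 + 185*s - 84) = -s^6/2 + 97*s^5/8 - 337*s^4/8 - 1295*s^3/32 + 2291*s^2/32 - 1607*s/8 + 657/8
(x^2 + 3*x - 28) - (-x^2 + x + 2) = 2*x^2 + 2*x - 30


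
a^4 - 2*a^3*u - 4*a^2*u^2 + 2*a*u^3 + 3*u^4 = (a - 3*u)*(a - u)*(a + u)^2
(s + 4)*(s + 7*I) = s^2 + 4*s + 7*I*s + 28*I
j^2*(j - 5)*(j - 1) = j^4 - 6*j^3 + 5*j^2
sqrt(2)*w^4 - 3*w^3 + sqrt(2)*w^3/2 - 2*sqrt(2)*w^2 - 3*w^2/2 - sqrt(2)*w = w*(w + 1/2)*(w - 2*sqrt(2))*(sqrt(2)*w + 1)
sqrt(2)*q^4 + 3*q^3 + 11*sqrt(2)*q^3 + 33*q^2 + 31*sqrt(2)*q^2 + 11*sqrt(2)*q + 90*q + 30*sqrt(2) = (q + 5)*(q + 6)*(q + sqrt(2))*(sqrt(2)*q + 1)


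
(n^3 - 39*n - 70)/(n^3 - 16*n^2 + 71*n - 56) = (n^2 + 7*n + 10)/(n^2 - 9*n + 8)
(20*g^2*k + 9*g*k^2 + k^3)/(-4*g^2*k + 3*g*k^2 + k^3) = (-5*g - k)/(g - k)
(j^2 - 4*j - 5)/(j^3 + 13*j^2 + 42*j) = (j^2 - 4*j - 5)/(j*(j^2 + 13*j + 42))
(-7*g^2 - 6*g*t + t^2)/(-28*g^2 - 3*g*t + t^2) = (g + t)/(4*g + t)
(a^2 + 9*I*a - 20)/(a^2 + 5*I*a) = (a + 4*I)/a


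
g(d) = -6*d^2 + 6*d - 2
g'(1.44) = -11.28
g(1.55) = -7.12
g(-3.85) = -114.04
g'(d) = 6 - 12*d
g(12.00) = -794.00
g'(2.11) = -19.32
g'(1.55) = -12.60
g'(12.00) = -138.00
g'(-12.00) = 150.00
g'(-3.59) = 49.08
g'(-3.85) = 52.20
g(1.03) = -2.19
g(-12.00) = -938.00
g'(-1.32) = 21.84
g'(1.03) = -6.36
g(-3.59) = -100.87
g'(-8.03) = 102.36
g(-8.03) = -437.07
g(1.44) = -5.80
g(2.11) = -16.05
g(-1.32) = -20.37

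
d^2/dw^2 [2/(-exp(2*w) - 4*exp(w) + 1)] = 8*((exp(w) + 1)*(exp(2*w) + 4*exp(w) - 1) - 2*(exp(w) + 2)^2*exp(w))*exp(w)/(exp(2*w) + 4*exp(w) - 1)^3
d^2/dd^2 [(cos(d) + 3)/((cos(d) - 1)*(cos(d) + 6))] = -((cos(2*d) - 1)^2/4 + 252*cos(d) + 89*cos(2*d)/2 + 2*cos(3*d) + 579/2)/((cos(d) - 1)^2*(cos(d) + 6)^3)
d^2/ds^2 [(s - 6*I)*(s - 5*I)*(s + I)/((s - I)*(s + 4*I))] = 4*(-31*s^3 + 33*I*s^2 + 273*s + 229*I)/(s^6 + 9*I*s^5 - 15*s^4 + 45*I*s^3 - 60*s^2 + 144*I*s + 64)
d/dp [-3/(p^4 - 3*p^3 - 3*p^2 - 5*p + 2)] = 3*(4*p^3 - 9*p^2 - 6*p - 5)/(-p^4 + 3*p^3 + 3*p^2 + 5*p - 2)^2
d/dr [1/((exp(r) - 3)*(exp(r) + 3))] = -2*exp(2*r)/(exp(4*r) - 18*exp(2*r) + 81)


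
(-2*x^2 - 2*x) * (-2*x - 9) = 4*x^3 + 22*x^2 + 18*x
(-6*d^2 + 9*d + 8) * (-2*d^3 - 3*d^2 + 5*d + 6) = 12*d^5 - 73*d^3 - 15*d^2 + 94*d + 48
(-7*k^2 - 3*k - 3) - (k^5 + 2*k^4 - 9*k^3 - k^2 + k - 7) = -k^5 - 2*k^4 + 9*k^3 - 6*k^2 - 4*k + 4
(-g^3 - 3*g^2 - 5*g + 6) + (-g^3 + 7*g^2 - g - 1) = -2*g^3 + 4*g^2 - 6*g + 5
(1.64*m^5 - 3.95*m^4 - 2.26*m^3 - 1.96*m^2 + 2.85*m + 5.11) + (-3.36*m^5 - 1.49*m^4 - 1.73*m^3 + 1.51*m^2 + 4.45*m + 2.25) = -1.72*m^5 - 5.44*m^4 - 3.99*m^3 - 0.45*m^2 + 7.3*m + 7.36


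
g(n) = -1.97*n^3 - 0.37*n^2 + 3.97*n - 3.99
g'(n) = -5.91*n^2 - 0.74*n + 3.97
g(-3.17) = 42.46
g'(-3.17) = -53.07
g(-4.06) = 105.63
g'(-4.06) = -90.44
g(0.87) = -2.11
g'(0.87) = -1.15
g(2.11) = -15.77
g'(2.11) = -23.90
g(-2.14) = 5.13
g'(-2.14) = -21.51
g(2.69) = -34.33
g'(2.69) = -40.79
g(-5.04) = 218.81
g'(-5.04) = -142.42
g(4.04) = -123.89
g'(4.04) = -95.48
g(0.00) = -3.99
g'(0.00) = 3.97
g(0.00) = -3.99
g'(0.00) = 3.97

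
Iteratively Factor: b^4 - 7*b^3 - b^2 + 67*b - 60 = (b + 3)*(b^3 - 10*b^2 + 29*b - 20) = (b - 4)*(b + 3)*(b^2 - 6*b + 5) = (b - 4)*(b - 1)*(b + 3)*(b - 5)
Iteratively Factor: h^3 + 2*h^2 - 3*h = (h)*(h^2 + 2*h - 3) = h*(h - 1)*(h + 3)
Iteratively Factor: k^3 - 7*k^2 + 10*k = (k)*(k^2 - 7*k + 10) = k*(k - 5)*(k - 2)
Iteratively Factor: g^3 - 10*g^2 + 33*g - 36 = (g - 3)*(g^2 - 7*g + 12) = (g - 3)^2*(g - 4)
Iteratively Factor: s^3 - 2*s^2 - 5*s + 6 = (s - 3)*(s^2 + s - 2) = (s - 3)*(s - 1)*(s + 2)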